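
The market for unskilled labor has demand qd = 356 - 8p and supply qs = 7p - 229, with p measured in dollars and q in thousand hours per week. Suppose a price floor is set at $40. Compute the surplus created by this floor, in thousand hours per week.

15

Without the control the market clears where 356 - 8p = 7p - 229, i.e. p* = 39 and q* = 44.
Because the floor (40) lies above the market-clearing price, it is binding.
At p = 40: qd = 356 - 8·40 = 36 and qs = 7·40 - 229 = 51.
Surplus = qs - qd = 51 - 36 = 15.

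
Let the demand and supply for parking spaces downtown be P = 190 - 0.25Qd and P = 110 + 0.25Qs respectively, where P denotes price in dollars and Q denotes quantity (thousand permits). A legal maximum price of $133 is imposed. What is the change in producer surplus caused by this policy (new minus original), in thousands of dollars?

-2142

Rearranging demand gives Qd = 760 - 4P; rearranging supply gives Qs = 4P - 440. Equilibrium: 760 - 4P = 4P - 440, so 1200 = 8P and P* = 150, Q* = 160.
The ceiling of 133 is below the equilibrium price 150, so it binds.
At P = 133: Qd = 760 - 4·133 = 228 and Qs = 4·133 - 440 = 92.
Producer surplus without the control is ½ · (150 - 110) · 160 = 3200.
With the ceiling, producers sell 92 units at 133, so PS = ½ · (133 - 110) · 92 = 1058.
Change in producer surplus = 1058 - 3200 = -2142.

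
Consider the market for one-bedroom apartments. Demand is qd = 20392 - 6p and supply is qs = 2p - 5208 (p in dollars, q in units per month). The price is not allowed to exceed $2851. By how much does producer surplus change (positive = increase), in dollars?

-294207

Without the control the market clears where 20392 - 6p = 2p - 5208, i.e. p* = 3200 and q* = 1192.
Because the ceiling (2851) lies below the market-clearing price, it is binding.
At p = 2851: qd = 20392 - 6·2851 = 3286 and qs = 2·2851 - 5208 = 494.
Producer surplus without the control is ½ · (3200 - 2604) · 1192 = 355216.
With the ceiling, producers sell 494 units at 2851, so PS = ½ · (2851 - 2604) · 494 = 61009.
Change in producer surplus = 61009 - 355216 = -294207.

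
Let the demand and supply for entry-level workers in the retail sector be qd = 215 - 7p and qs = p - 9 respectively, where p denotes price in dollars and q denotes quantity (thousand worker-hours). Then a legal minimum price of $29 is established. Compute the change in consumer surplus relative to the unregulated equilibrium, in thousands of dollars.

-15.5

In a free market, 215 - 7p = p - 9 gives the equilibrium p* = 28, q* = 19.
Because the floor (29) lies above the market-clearing price, it is binding.
At p = 29: qd = 215 - 7·29 = 12 and qs = 29 - 9 = 20.
Consumer surplus without the control is ½ · (215/7 - 28) · 19 = 361/14.
With the floor, consumers buy 12 units at 29, so CS = ½ · (215/7 - 29) · 12 = 72/7.
Change in consumer surplus = 72/7 - 361/14 = -15.5.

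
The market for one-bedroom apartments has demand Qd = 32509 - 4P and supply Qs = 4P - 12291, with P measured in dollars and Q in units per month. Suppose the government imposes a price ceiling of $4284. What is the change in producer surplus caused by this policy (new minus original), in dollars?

-9839732

Without the control the market clears where 32509 - 4P = 4P - 12291, i.e. P* = 5600 and Q* = 10109.
Because the ceiling (4284) lies below the market-clearing price, it is binding.
At P = 4284: Qd = 32509 - 4·4284 = 15373 and Qs = 4·4284 - 12291 = 4845.
Producer surplus without the control is ½ · (5600 - 3072.75) · 10109 = 12773985.125.
With the ceiling, producers sell 4845 units at 4284, so PS = ½ · (4284 - 3072.75) · 4845 = 2934253.125.
Change in producer surplus = 2934253.125 - 12773985.125 = -9839732.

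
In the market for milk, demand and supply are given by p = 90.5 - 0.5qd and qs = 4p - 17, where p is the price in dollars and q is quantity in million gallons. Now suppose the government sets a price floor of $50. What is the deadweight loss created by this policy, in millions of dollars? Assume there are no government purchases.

433.5

Rearranging demand gives qd = 181 - 2p. In a free market, 181 - 2p = 4p - 17 gives the equilibrium p* = 33, q* = 115.
The floor of 50 is above the equilibrium price 33, so it binds.
At p = 50: qd = 181 - 2·50 = 81 and qs = 4·50 - 17 = 183.
Quantity traded falls to 81. At q = 81 the demand price is (181 - 81)/2 = 50 and the supply price is (17 + 81)/4 = 24.5.
Deadweight loss = ½ · (50 - 24.5) · (115 - 81) = ½ · 25.5 · 34 = 433.5.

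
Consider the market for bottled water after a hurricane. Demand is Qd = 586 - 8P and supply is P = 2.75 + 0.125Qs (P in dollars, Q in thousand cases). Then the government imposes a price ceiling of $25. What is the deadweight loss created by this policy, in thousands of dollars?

Rearranging supply gives Qs = 8P - 22. Equilibrium: 586 - 8P = 8P - 22, so 608 = 16P and P* = 38, Q* = 282.
Because the ceiling (25) lies below the market-clearing price, it is binding.
At P = 25: Qd = 586 - 8·25 = 386 and Qs = 8·25 - 22 = 178.
Quantity traded falls to 178. At Q = 178 the demand price is (586 - 178)/8 = 51 and the supply price is (22 + 178)/8 = 25.
Deadweight loss = ½ · (51 - 25) · (282 - 178) = ½ · 26 · 104 = 1352.

1352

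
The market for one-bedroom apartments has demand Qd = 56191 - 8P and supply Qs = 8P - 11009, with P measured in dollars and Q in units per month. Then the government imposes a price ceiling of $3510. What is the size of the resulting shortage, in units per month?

11040

Without the control the market clears where 56191 - 8P = 8P - 11009, i.e. P* = 4200 and Q* = 22591.
The ceiling of 3510 is below the equilibrium price 4200, so it binds.
At P = 3510: Qd = 56191 - 8·3510 = 28111 and Qs = 8·3510 - 11009 = 17071.
Shortage = Qd - Qs = 28111 - 17071 = 11040.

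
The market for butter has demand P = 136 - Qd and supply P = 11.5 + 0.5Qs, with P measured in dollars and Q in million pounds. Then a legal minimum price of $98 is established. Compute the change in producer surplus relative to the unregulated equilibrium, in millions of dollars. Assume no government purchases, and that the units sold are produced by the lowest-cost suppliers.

1203.75

Rearranging demand gives Qd = 136 - P; rearranging supply gives Qs = 2P - 23. Without the control the market clears where 136 - P = 2P - 23, i.e. P* = 53 and Q* = 83.
Because the floor (98) lies above the market-clearing price, it is binding.
At P = 98: Qd = 136 - 98 = 38 and Qs = 2·98 - 23 = 173.
Producer surplus without the control is ½ · (53 - 11.5) · 83 = 1722.25.
With the floor, 38 units are sold at 98. The supply price at Q = 38 is 30.5, so PS = ½ · [(98 - 11.5) + (98 - 30.5)] · 38 = 2926.
Change in producer surplus = 2926 - 1722.25 = 1203.75.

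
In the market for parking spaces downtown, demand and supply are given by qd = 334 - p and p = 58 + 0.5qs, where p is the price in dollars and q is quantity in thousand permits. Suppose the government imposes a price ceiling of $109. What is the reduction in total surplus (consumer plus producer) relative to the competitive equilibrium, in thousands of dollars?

Rearranging supply gives qs = 2p - 116. In a free market, 334 - p = 2p - 116 gives the equilibrium p* = 150, q* = 184.
The ceiling of 109 is below the equilibrium price 150, so it binds.
At p = 109: qd = 334 - 109 = 225 and qs = 2·109 - 116 = 102.
Quantity traded falls to 102. At q = 102 the demand price is 334 - 102 = 232 and the supply price is (116 + 102)/2 = 109.
Deadweight loss = ½ · (232 - 109) · (184 - 102) = ½ · 123 · 82 = 5043.

5043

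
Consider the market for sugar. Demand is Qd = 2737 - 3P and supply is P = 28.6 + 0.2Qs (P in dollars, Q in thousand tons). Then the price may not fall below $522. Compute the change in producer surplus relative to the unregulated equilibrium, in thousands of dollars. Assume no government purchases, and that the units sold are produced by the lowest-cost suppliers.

Rearranging supply gives Qs = 5P - 143. Equilibrium: 2737 - 3P = 5P - 143, so 2880 = 8P and P* = 360, Q* = 1657.
The floor of 522 is above the equilibrium price 360, so it binds.
At P = 522: Qd = 2737 - 3·522 = 1171 and Qs = 5·522 - 143 = 2467.
Producer surplus without the control is ½ · (360 - 28.6) · 1657 = 274564.9.
With the floor, 1171 units are sold at 522. The supply price at Q = 1171 is 262.8, so PS = ½ · [(522 - 28.6) + (522 - 262.8)] · 1171 = 440647.3.
Change in producer surplus = 440647.3 - 274564.9 = 166082.4.

166082.4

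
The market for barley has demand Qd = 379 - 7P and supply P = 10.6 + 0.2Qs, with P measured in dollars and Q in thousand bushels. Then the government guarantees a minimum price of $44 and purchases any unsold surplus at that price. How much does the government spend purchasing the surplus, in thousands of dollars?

4224

Rearranging supply gives Qs = 5P - 53. Equilibrium: 379 - 7P = 5P - 53, so 432 = 12P and P* = 36, Q* = 127.
The floor of 44 is above the equilibrium price 36, so it binds.
At P = 44: Qd = 379 - 7·44 = 71 and Qs = 5·44 - 53 = 167.
Surplus = Qs - Qd = 96.
Government expenditure = surplus × support price = 96 × 44 = 4224.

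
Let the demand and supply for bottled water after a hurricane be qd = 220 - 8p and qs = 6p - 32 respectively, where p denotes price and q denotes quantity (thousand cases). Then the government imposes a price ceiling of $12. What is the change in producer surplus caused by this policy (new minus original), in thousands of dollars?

-348

Without the control the market clears where 220 - 8p = 6p - 32, i.e. p* = 18 and q* = 76.
The ceiling of 12 is below the equilibrium price 18, so it binds.
At p = 12: qd = 220 - 8·12 = 124 and qs = 6·12 - 32 = 40.
Producer surplus without the control is ½ · (18 - 16/3) · 76 = 1444/3.
With the ceiling, producers sell 40 units at 12, so PS = ½ · (12 - 16/3) · 40 = 400/3.
Change in producer surplus = 400/3 - 1444/3 = -348.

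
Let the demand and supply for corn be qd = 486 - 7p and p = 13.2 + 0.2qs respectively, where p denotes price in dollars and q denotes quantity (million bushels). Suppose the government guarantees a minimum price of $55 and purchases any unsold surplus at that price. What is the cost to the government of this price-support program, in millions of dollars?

5940

Rearranging supply gives qs = 5p - 66. In a free market, 486 - 7p = 5p - 66 gives the equilibrium p* = 46, q* = 164.
Because the floor (55) lies above the market-clearing price, it is binding.
At p = 55: qd = 486 - 7·55 = 101 and qs = 5·55 - 66 = 209.
Surplus = qs - qd = 108.
Government expenditure = surplus × support price = 108 × 55 = 5940.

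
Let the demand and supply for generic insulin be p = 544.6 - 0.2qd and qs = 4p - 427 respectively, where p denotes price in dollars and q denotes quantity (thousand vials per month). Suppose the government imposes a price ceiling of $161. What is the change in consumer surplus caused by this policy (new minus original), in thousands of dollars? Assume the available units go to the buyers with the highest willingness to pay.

-16140.6

Rearranging demand gives qd = 2723 - 5p. Equilibrium: 2723 - 5p = 4p - 427, so 3150 = 9p and p* = 350, q* = 973.
The ceiling of 161 is below the equilibrium price 350, so it binds.
At p = 161: qd = 2723 - 5·161 = 1918 and qs = 4·161 - 427 = 217.
Consumer surplus without the control is ½ · (544.6 - 350) · 973 = 94672.9.
With the ceiling, 217 units are sold at 161 (assume they go to the highest-value buyers). The demand price at q = 217 is 501.2, so CS = ½ · [(544.6 - 161) + (501.2 - 161)] · 217 = 78532.3.
Change in consumer surplus = 78532.3 - 94672.9 = -16140.6.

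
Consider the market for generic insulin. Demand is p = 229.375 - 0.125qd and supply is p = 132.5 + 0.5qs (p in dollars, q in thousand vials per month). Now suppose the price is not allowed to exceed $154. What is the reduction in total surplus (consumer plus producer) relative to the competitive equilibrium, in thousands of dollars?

3920

Rearranging demand gives qd = 1835 - 8p; rearranging supply gives qs = 2p - 265. Without the control the market clears where 1835 - 8p = 2p - 265, i.e. p* = 210 and q* = 155.
The ceiling of 154 is below the equilibrium price 210, so it binds.
At p = 154: qd = 1835 - 8·154 = 603 and qs = 2·154 - 265 = 43.
Quantity traded falls to 43. At q = 43 the demand price is (1835 - 43)/8 = 224 and the supply price is (265 + 43)/2 = 154.
Deadweight loss = ½ · (224 - 154) · (155 - 43) = ½ · 70 · 112 = 3920.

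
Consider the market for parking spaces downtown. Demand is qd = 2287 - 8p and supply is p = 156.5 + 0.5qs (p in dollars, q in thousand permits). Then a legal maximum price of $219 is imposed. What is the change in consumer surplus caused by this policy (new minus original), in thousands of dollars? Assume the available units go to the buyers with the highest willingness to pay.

4704.75

Rearranging supply gives qs = 2p - 313. Equilibrium: 2287 - 8p = 2p - 313, so 2600 = 10p and p* = 260, q* = 207.
The ceiling of 219 is below the equilibrium price 260, so it binds.
At p = 219: qd = 2287 - 8·219 = 535 and qs = 2·219 - 313 = 125.
Consumer surplus without the control is ½ · (285.875 - 260) · 207 = 2678.0625.
With the ceiling, 125 units are sold at 219 (assume they go to the highest-value buyers). The demand price at q = 125 is 270.25, so CS = ½ · [(285.875 - 219) + (270.25 - 219)] · 125 = 7382.8125.
Change in consumer surplus = 7382.8125 - 2678.0625 = 4704.75.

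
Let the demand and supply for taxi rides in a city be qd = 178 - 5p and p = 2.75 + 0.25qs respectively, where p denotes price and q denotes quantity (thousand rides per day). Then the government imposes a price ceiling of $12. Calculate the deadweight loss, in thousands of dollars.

291.6

Rearranging supply gives qs = 4p - 11. Equilibrium: 178 - 5p = 4p - 11, so 189 = 9p and p* = 21, q* = 73.
Because the ceiling (12) lies below the market-clearing price, it is binding.
At p = 12: qd = 178 - 5·12 = 118 and qs = 4·12 - 11 = 37.
Quantity traded falls to 37. At q = 37 the demand price is (178 - 37)/5 = 28.2 and the supply price is (11 + 37)/4 = 12.
Deadweight loss = ½ · (28.2 - 12) · (73 - 37) = ½ · 16.2 · 36 = 291.6.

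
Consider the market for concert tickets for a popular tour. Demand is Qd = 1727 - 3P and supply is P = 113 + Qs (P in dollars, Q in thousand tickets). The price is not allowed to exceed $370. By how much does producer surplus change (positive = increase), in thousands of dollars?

-27180

Rearranging supply gives Qs = P - 113. Equilibrium: 1727 - 3P = P - 113, so 1840 = 4P and P* = 460, Q* = 347.
Because the ceiling (370) lies below the market-clearing price, it is binding.
At P = 370: Qd = 1727 - 3·370 = 617 and Qs = 370 - 113 = 257.
Producer surplus without the control is ½ · (460 - 113) · 347 = 60204.5.
With the ceiling, producers sell 257 units at 370, so PS = ½ · (370 - 113) · 257 = 33024.5.
Change in producer surplus = 33024.5 - 60204.5 = -27180.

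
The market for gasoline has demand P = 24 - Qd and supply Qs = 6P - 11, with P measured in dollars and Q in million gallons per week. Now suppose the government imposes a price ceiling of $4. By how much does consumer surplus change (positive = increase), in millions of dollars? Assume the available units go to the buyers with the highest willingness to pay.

-5

Rearranging demand gives Qd = 24 - P. Setting quantity demanded equal to quantity supplied, 24 - P = 6P - 11, gives P* = 5 and Q* = 19.
Since 4 < 5, the ceiling is binding.
At P = 4: Qd = 24 - 4 = 20 and Qs = 6·4 - 11 = 13.
Consumer surplus without the control is ½ · (24 - 5) · 19 = 180.5.
With the ceiling, 13 units are sold at 4 (assume they go to the highest-value buyers). The demand price at Q = 13 is 11, so CS = ½ · [(24 - 4) + (11 - 4)] · 13 = 175.5.
Change in consumer surplus = 175.5 - 180.5 = -5.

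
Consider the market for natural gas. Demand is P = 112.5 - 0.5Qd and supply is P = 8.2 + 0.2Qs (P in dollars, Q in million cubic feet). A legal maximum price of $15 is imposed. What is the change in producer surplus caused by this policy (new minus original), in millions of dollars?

Rearranging demand gives Qd = 225 - 2P; rearranging supply gives Qs = 5P - 41. Equilibrium: 225 - 2P = 5P - 41, so 266 = 7P and P* = 38, Q* = 149.
Because the ceiling (15) lies below the market-clearing price, it is binding.
At P = 15: Qd = 225 - 2·15 = 195 and Qs = 5·15 - 41 = 34.
Producer surplus without the control is ½ · (38 - 8.2) · 149 = 2220.1.
With the ceiling, producers sell 34 units at 15, so PS = ½ · (15 - 8.2) · 34 = 115.6.
Change in producer surplus = 115.6 - 2220.1 = -2104.5.

-2104.5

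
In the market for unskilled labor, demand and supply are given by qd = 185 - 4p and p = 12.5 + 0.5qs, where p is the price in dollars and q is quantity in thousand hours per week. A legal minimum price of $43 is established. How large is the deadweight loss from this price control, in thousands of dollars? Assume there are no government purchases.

Rearranging supply gives qs = 2p - 25. Without the control the market clears where 185 - 4p = 2p - 25, i.e. p* = 35 and q* = 45.
Because the floor (43) lies above the market-clearing price, it is binding.
At p = 43: qd = 185 - 4·43 = 13 and qs = 2·43 - 25 = 61.
Quantity traded falls to 13. At q = 13 the demand price is (185 - 13)/4 = 43 and the supply price is (25 + 13)/2 = 19.
Deadweight loss = ½ · (43 - 19) · (45 - 13) = ½ · 24 · 32 = 384.

384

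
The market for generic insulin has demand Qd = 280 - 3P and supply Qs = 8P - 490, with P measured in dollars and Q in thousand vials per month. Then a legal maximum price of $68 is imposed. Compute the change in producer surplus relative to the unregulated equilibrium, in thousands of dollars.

In a free market, 280 - 3P = 8P - 490 gives the equilibrium P* = 70, Q* = 70.
Because the ceiling (68) lies below the market-clearing price, it is binding.
At P = 68: Qd = 280 - 3·68 = 76 and Qs = 8·68 - 490 = 54.
Producer surplus without the control is ½ · (70 - 61.25) · 70 = 306.25.
With the ceiling, producers sell 54 units at 68, so PS = ½ · (68 - 61.25) · 54 = 182.25.
Change in producer surplus = 182.25 - 306.25 = -124.

-124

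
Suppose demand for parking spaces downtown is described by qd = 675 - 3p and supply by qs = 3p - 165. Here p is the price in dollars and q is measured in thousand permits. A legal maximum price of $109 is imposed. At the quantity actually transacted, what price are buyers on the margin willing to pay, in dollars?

171

Equilibrium: 675 - 3p = 3p - 165, so 840 = 6p and p* = 140, q* = 255.
The ceiling of 109 is below the equilibrium price 140, so it binds.
At p = 109: qd = 675 - 3·109 = 348 and qs = 3·109 - 165 = 162.
Only 162 units reach the market. On the demand curve, the marginal buyer's willingness to pay at q = 162 is (675 - 162)/3 = 171.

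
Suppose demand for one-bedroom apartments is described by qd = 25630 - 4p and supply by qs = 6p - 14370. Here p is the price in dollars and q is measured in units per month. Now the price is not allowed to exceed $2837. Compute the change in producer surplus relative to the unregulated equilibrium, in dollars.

-7141983

In a free market, 25630 - 4p = 6p - 14370 gives the equilibrium p* = 4000, q* = 9630.
Because the ceiling (2837) lies below the market-clearing price, it is binding.
At p = 2837: qd = 25630 - 4·2837 = 14282 and qs = 6·2837 - 14370 = 2652.
Producer surplus without the control is ½ · (4000 - 2395) · 9630 = 7728075.
With the ceiling, producers sell 2652 units at 2837, so PS = ½ · (2837 - 2395) · 2652 = 586092.
Change in producer surplus = 586092 - 7728075 = -7141983.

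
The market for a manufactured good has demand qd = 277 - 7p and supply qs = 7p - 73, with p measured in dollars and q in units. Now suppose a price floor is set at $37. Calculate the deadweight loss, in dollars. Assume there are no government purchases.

1008

In a free market, 277 - 7p = 7p - 73 gives the equilibrium p* = 25, q* = 102.
Since 37 > 25, the floor is binding.
At p = 37: qd = 277 - 7·37 = 18 and qs = 7·37 - 73 = 186.
Quantity traded falls to 18. At q = 18 the demand price is (277 - 18)/7 = 37 and the supply price is (73 + 18)/7 = 13.
Deadweight loss = ½ · (37 - 13) · (102 - 18) = ½ · 24 · 84 = 1008.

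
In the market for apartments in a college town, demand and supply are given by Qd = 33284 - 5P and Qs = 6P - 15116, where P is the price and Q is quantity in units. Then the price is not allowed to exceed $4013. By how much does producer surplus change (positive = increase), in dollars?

Without the control the market clears where 33284 - 5P = 6P - 15116, i.e. P* = 4400 and Q* = 11284.
The ceiling of 4013 is below the equilibrium price 4400, so it binds.
At P = 4013: Qd = 33284 - 5·4013 = 13219 and Qs = 6·4013 - 15116 = 8962.
Producer surplus without the control is ½ · (4400 - 7558/3) · 11284 = 31832164/3.
With the ceiling, producers sell 8962 units at 4013, so PS = ½ · (4013 - 7558/3) · 8962 = 20079361/3.
Change in producer surplus = 20079361/3 - 31832164/3 = -3917601.

-3917601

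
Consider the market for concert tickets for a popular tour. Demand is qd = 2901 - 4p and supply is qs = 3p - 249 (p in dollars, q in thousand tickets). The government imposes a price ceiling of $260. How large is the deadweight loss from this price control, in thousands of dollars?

Equilibrium: 2901 - 4p = 3p - 249, so 3150 = 7p and p* = 450, q* = 1101.
Since 260 < 450, the ceiling is binding.
At p = 260: qd = 2901 - 4·260 = 1861 and qs = 3·260 - 249 = 531.
Quantity traded falls to 531. At q = 531 the demand price is (2901 - 531)/4 = 592.5 and the supply price is (249 + 531)/3 = 260.
Deadweight loss = ½ · (592.5 - 260) · (1101 - 531) = ½ · 332.5 · 570 = 94762.5.

94762.5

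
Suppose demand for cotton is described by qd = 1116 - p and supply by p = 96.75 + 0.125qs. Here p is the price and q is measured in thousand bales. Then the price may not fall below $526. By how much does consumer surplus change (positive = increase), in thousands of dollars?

Rearranging supply gives qs = 8p - 774. Without the control the market clears where 1116 - p = 8p - 774, i.e. p* = 210 and q* = 906.
Because the floor (526) lies above the market-clearing price, it is binding.
At p = 526: qd = 1116 - 526 = 590 and qs = 8·526 - 774 = 3434.
Consumer surplus without the control is ½ · (1116 - 210) · 906 = 410418.
With the floor, consumers buy 590 units at 526, so CS = ½ · (1116 - 526) · 590 = 174050.
Change in consumer surplus = 174050 - 410418 = -236368.

-236368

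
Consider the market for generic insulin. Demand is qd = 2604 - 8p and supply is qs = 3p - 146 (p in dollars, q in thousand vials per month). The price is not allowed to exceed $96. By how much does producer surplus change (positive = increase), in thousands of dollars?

-57442

Without the control the market clears where 2604 - 8p = 3p - 146, i.e. p* = 250 and q* = 604.
Because the ceiling (96) lies below the market-clearing price, it is binding.
At p = 96: qd = 2604 - 8·96 = 1836 and qs = 3·96 - 146 = 142.
Producer surplus without the control is ½ · (250 - 146/3) · 604 = 182408/3.
With the ceiling, producers sell 142 units at 96, so PS = ½ · (96 - 146/3) · 142 = 10082/3.
Change in producer surplus = 10082/3 - 182408/3 = -57442.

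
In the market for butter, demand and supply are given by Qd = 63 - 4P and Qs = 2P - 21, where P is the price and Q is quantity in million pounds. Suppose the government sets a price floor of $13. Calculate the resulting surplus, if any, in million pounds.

Without the control the market clears where 63 - 4P = 2P - 21, i.e. P* = 14 and Q* = 7.
The floor of 13 is below the equilibrium price 14, so it is not binding; the market clears at P* = 14, Q* = 7.
Since the control does not bind, there is no surplus.

0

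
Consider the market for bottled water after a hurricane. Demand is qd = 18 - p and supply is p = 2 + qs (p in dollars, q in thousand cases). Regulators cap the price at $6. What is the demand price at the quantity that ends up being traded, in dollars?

Rearranging supply gives qs = p - 2. In a free market, 18 - p = p - 2 gives the equilibrium p* = 10, q* = 8.
The ceiling of 6 is below the equilibrium price 10, so it binds.
At p = 6: qd = 18 - 6 = 12 and qs = 6 - 2 = 4.
Only 4 units reach the market. On the demand curve, the marginal buyer's willingness to pay at q = 4 is (18 - 4) = 14.

14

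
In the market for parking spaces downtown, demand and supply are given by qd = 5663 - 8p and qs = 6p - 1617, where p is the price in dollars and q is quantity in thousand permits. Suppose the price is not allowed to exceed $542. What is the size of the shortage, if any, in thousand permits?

Equilibrium: 5663 - 8p = 6p - 1617, so 7280 = 14p and p* = 520, q* = 1503.
The ceiling of 542 is above the equilibrium price 520, so it is not binding; the market clears at p* = 520, q* = 1503.
Since the control does not bind, there is no shortage.

0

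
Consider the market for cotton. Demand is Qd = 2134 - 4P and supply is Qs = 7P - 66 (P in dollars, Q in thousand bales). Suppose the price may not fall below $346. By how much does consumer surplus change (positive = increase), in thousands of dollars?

Setting quantity demanded equal to quantity supplied, 2134 - 4P = 7P - 66, gives P* = 200 and Q* = 1334.
The floor of 346 is above the equilibrium price 200, so it binds.
At P = 346: Qd = 2134 - 4·346 = 750 and Qs = 7·346 - 66 = 2356.
Consumer surplus without the control is ½ · (533.5 - 200) · 1334 = 222444.5.
With the floor, consumers buy 750 units at 346, so CS = ½ · (533.5 - 346) · 750 = 70312.5.
Change in consumer surplus = 70312.5 - 222444.5 = -152132.

-152132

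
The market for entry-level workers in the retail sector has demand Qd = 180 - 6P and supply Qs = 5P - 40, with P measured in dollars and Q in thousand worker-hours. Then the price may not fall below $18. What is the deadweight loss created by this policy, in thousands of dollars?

0

Equilibrium: 180 - 6P = 5P - 40, so 220 = 11P and P* = 20, Q* = 60.
The floor of 18 is below the equilibrium price 20, so it is not binding; the market clears at P* = 20, Q* = 60.
Since the control does not bind, no trades are prevented and deadweight loss is zero.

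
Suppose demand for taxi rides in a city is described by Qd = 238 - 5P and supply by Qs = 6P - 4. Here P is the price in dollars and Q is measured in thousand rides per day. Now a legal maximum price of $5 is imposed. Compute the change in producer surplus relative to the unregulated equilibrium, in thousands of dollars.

-1309

Without the control the market clears where 238 - 5P = 6P - 4, i.e. P* = 22 and Q* = 128.
The ceiling of 5 is below the equilibrium price 22, so it binds.
At P = 5: Qd = 238 - 5·5 = 213 and Qs = 6·5 - 4 = 26.
Producer surplus without the control is ½ · (22 - 2/3) · 128 = 4096/3.
With the ceiling, producers sell 26 units at 5, so PS = ½ · (5 - 2/3) · 26 = 169/3.
Change in producer surplus = 169/3 - 4096/3 = -1309.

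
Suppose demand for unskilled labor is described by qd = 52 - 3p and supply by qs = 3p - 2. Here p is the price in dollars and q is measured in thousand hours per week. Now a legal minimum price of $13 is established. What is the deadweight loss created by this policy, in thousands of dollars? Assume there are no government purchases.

48

Without the control the market clears where 52 - 3p = 3p - 2, i.e. p* = 9 and q* = 25.
Since 13 > 9, the floor is binding.
At p = 13: qd = 52 - 3·13 = 13 and qs = 3·13 - 2 = 37.
Quantity traded falls to 13. At q = 13 the demand price is (52 - 13)/3 = 13 and the supply price is (2 + 13)/3 = 5.
Deadweight loss = ½ · (13 - 5) · (25 - 13) = ½ · 8 · 12 = 48.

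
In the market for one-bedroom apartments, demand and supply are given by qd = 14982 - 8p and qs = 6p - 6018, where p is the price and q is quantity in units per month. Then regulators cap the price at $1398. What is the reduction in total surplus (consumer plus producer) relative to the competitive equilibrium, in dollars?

54621

In a free market, 14982 - 8p = 6p - 6018 gives the equilibrium p* = 1500, q* = 2982.
The ceiling of 1398 is below the equilibrium price 1500, so it binds.
At p = 1398: qd = 14982 - 8·1398 = 3798 and qs = 6·1398 - 6018 = 2370.
Quantity traded falls to 2370. At q = 2370 the demand price is (14982 - 2370)/8 = 1576.5 and the supply price is (6018 + 2370)/6 = 1398.
Deadweight loss = ½ · (1576.5 - 1398) · (2982 - 2370) = ½ · 178.5 · 612 = 54621.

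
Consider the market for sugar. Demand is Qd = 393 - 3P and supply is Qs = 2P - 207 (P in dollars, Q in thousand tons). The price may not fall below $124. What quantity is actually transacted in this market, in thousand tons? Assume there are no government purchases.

21

Setting quantity demanded equal to quantity supplied, 393 - 3P = 2P - 207, gives P* = 120 and Q* = 33.
Because the floor (124) lies above the market-clearing price, it is binding.
At P = 124: Qd = 393 - 3·124 = 21 and Qs = 2·124 - 207 = 41.
The quantity actually transacted is the short side, demand: 21.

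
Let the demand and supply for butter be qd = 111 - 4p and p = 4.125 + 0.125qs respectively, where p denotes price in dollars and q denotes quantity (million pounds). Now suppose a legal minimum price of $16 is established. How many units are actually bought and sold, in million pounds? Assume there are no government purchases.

Rearranging supply gives qs = 8p - 33. In a free market, 111 - 4p = 8p - 33 gives the equilibrium p* = 12, q* = 63.
Since 16 > 12, the floor is binding.
At p = 16: qd = 111 - 4·16 = 47 and qs = 8·16 - 33 = 95.
The quantity actually transacted is the short side, demand: 47.

47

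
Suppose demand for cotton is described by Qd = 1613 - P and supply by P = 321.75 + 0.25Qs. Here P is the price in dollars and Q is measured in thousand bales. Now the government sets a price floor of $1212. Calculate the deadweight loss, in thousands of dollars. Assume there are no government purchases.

249640

Rearranging supply gives Qs = 4P - 1287. Setting quantity demanded equal to quantity supplied, 1613 - P = 4P - 1287, gives P* = 580 and Q* = 1033.
Since 1212 > 580, the floor is binding.
At P = 1212: Qd = 1613 - 1212 = 401 and Qs = 4·1212 - 1287 = 3561.
Quantity traded falls to 401. At Q = 401 the demand price is 1613 - 401 = 1212 and the supply price is (1287 + 401)/4 = 422.
Deadweight loss = ½ · (1212 - 422) · (1033 - 401) = ½ · 790 · 632 = 249640.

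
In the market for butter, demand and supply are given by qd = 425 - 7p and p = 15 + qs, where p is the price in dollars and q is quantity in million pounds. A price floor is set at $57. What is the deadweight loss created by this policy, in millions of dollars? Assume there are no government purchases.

Rearranging supply gives qs = p - 15. Without the control the market clears where 425 - 7p = p - 15, i.e. p* = 55 and q* = 40.
Because the floor (57) lies above the market-clearing price, it is binding.
At p = 57: qd = 425 - 7·57 = 26 and qs = 57 - 15 = 42.
Quantity traded falls to 26. At q = 26 the demand price is (425 - 26)/7 = 57 and the supply price is 15 + 26 = 41.
Deadweight loss = ½ · (57 - 41) · (40 - 26) = ½ · 16 · 14 = 112.

112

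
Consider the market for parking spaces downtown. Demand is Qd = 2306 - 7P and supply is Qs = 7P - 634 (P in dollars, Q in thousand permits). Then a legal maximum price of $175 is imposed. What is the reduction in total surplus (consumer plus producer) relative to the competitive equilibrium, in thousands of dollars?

Equilibrium: 2306 - 7P = 7P - 634, so 2940 = 14P and P* = 210, Q* = 836.
The ceiling of 175 is below the equilibrium price 210, so it binds.
At P = 175: Qd = 2306 - 7·175 = 1081 and Qs = 7·175 - 634 = 591.
Quantity traded falls to 591. At Q = 591 the demand price is (2306 - 591)/7 = 245 and the supply price is (634 + 591)/7 = 175.
Deadweight loss = ½ · (245 - 175) · (836 - 591) = ½ · 70 · 245 = 8575.

8575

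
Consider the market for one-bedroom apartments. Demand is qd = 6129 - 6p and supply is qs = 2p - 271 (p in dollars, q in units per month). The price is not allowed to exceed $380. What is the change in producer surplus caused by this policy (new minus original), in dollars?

Without the control the market clears where 6129 - 6p = 2p - 271, i.e. p* = 800 and q* = 1329.
Because the ceiling (380) lies below the market-clearing price, it is binding.
At p = 380: qd = 6129 - 6·380 = 3849 and qs = 2·380 - 271 = 489.
Producer surplus without the control is ½ · (800 - 135.5) · 1329 = 441560.25.
With the ceiling, producers sell 489 units at 380, so PS = ½ · (380 - 135.5) · 489 = 59780.25.
Change in producer surplus = 59780.25 - 441560.25 = -381780.

-381780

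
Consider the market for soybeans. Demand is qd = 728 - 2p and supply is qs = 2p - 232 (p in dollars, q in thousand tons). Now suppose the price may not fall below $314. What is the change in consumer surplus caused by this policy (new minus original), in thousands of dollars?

-12876

Equilibrium: 728 - 2p = 2p - 232, so 960 = 4p and p* = 240, q* = 248.
Because the floor (314) lies above the market-clearing price, it is binding.
At p = 314: qd = 728 - 2·314 = 100 and qs = 2·314 - 232 = 396.
Consumer surplus without the control is ½ · (364 - 240) · 248 = 15376.
With the floor, consumers buy 100 units at 314, so CS = ½ · (364 - 314) · 100 = 2500.
Change in consumer surplus = 2500 - 15376 = -12876.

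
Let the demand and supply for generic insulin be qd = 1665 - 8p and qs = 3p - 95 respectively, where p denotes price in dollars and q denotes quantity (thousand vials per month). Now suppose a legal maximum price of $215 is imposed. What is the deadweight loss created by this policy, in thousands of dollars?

In a free market, 1665 - 8p = 3p - 95 gives the equilibrium p* = 160, q* = 385.
The ceiling of 215 is above the equilibrium price 160, so it is not binding; the market clears at p* = 160, q* = 385.
Since the control does not bind, no trades are prevented and deadweight loss is zero.

0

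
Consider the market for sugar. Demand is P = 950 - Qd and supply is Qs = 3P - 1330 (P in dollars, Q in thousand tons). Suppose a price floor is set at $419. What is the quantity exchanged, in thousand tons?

380

Rearranging demand gives Qd = 950 - P. Equilibrium: 950 - P = 3P - 1330, so 2280 = 4P and P* = 570, Q* = 380.
Since 419 is below P* = 570, the floor does not bind and the free-market outcome prevails.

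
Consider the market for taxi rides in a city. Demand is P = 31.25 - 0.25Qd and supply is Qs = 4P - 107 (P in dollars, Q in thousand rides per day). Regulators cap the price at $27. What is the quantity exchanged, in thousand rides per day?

1

Rearranging demand gives Qd = 125 - 4P. Without the control the market clears where 125 - 4P = 4P - 107, i.e. P* = 29 and Q* = 9.
The ceiling of 27 is below the equilibrium price 29, so it binds.
At P = 27: Qd = 125 - 4·27 = 17 and Qs = 4·27 - 107 = 1.
The quantity actually transacted is the short side, supply: 1.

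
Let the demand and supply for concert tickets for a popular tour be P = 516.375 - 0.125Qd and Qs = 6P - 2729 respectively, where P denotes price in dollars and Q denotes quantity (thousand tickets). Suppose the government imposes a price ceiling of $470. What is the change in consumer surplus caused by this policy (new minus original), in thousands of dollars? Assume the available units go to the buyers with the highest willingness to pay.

Rearranging demand gives Qd = 4131 - 8P. Without the control the market clears where 4131 - 8P = 6P - 2729, i.e. P* = 490 and Q* = 211.
Because the ceiling (470) lies below the market-clearing price, it is binding.
At P = 470: Qd = 4131 - 8·470 = 371 and Qs = 6·470 - 2729 = 91.
Consumer surplus without the control is ½ · (516.375 - 490) · 211 = 2782.5625.
With the ceiling, 91 units are sold at 470 (assume they go to the highest-value buyers). The demand price at Q = 91 is 505, so CS = ½ · [(516.375 - 470) + (505 - 470)] · 91 = 3702.5625.
Change in consumer surplus = 3702.5625 - 2782.5625 = 920.

920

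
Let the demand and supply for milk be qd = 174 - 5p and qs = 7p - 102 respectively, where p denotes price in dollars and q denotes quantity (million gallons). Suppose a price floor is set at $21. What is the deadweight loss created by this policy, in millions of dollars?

Equilibrium: 174 - 5p = 7p - 102, so 276 = 12p and p* = 23, q* = 59.
The floor of 21 is below the equilibrium price 23, so it is not binding; the market clears at p* = 23, q* = 59.
Since the control does not bind, no trades are prevented and deadweight loss is zero.

0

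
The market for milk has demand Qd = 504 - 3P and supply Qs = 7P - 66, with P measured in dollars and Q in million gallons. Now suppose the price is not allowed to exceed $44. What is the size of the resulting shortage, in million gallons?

130

Without the control the market clears where 504 - 3P = 7P - 66, i.e. P* = 57 and Q* = 333.
Because the ceiling (44) lies below the market-clearing price, it is binding.
At P = 44: Qd = 504 - 3·44 = 372 and Qs = 7·44 - 66 = 242.
Shortage = Qd - Qs = 372 - 242 = 130.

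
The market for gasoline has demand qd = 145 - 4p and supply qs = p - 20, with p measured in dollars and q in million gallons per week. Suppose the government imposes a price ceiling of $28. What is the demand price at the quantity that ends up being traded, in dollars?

34.25

In a free market, 145 - 4p = p - 20 gives the equilibrium p* = 33, q* = 13.
Since 28 < 33, the ceiling is binding.
At p = 28: qd = 145 - 4·28 = 33 and qs = 28 - 20 = 8.
Only 8 units reach the market. On the demand curve, the marginal buyer's willingness to pay at q = 8 is (145 - 8)/4 = 34.25.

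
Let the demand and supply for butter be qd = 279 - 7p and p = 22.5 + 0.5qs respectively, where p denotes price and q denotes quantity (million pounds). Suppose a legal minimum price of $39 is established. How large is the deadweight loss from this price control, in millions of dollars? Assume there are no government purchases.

Rearranging supply gives qs = 2p - 45. Without the control the market clears where 279 - 7p = 2p - 45, i.e. p* = 36 and q* = 27.
Since 39 > 36, the floor is binding.
At p = 39: qd = 279 - 7·39 = 6 and qs = 2·39 - 45 = 33.
Quantity traded falls to 6. At q = 6 the demand price is (279 - 6)/7 = 39 and the supply price is (45 + 6)/2 = 25.5.
Deadweight loss = ½ · (39 - 25.5) · (27 - 6) = ½ · 13.5 · 21 = 141.75.

141.75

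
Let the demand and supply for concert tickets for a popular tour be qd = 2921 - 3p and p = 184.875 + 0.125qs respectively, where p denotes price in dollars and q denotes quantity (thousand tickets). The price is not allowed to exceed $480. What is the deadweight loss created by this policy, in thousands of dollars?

0

Rearranging supply gives qs = 8p - 1479. Equilibrium: 2921 - 3p = 8p - 1479, so 4400 = 11p and p* = 400, q* = 1721.
Since 480 is above p* = 400, the ceiling does not bind and the free-market outcome prevails.
Since the control does not bind, no trades are prevented and deadweight loss is zero.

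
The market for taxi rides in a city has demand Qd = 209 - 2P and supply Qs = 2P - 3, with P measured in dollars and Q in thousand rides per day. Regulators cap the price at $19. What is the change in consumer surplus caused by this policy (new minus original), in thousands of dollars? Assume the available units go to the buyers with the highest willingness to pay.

34

In a free market, 209 - 2P = 2P - 3 gives the equilibrium P* = 53, Q* = 103.
Because the ceiling (19) lies below the market-clearing price, it is binding.
At P = 19: Qd = 209 - 2·19 = 171 and Qs = 2·19 - 3 = 35.
Consumer surplus without the control is ½ · (104.5 - 53) · 103 = 2652.25.
With the ceiling, 35 units are sold at 19 (assume they go to the highest-value buyers). The demand price at Q = 35 is 87, so CS = ½ · [(104.5 - 19) + (87 - 19)] · 35 = 2686.25.
Change in consumer surplus = 2686.25 - 2652.25 = 34.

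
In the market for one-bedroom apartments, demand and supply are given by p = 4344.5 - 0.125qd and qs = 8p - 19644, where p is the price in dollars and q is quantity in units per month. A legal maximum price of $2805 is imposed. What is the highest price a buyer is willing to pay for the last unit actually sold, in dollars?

3995

Rearranging demand gives qd = 34756 - 8p. Without the control the market clears where 34756 - 8p = 8p - 19644, i.e. p* = 3400 and q* = 7556.
Since 2805 < 3400, the ceiling is binding.
At p = 2805: qd = 34756 - 8·2805 = 12316 and qs = 8·2805 - 19644 = 2796.
Only 2796 units reach the market. On the demand curve, the marginal buyer's willingness to pay at q = 2796 is (34756 - 2796)/8 = 3995.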